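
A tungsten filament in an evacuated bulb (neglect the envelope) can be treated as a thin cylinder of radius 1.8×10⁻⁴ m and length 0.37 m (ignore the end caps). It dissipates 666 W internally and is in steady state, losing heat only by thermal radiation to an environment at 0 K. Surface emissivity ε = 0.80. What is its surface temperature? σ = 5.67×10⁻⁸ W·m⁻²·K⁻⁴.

Steady state: internal power = radiated power, P = εσA T⁴.
Radiating area A = 2πrL = 4.185×10⁻⁴ m².
T⁴ = P/(εσA) = 666/(0.80·5.67×10⁻⁸·4.185×10⁻⁴) = 3.509×10¹³ K⁴.
T = (3.509×10¹³)^(1/4).

T ≈ 2430 K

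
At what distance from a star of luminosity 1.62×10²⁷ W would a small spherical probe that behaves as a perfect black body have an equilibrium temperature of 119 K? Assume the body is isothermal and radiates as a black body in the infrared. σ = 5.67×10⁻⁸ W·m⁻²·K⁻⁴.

d ≈ 1.68×10¹² m

For an isothermal black-emitting sphere, (1−a)S·πr² = σ·4πr²·T⁴ ⇒ S = 4σT⁴/(1−a).
S = 4·5.67×10⁻⁸·(119)⁴/1.00 = 45.48 W/m².
Flux falls as S = L/(4πd²), so d = √(L/(4πS)) = √(1.62×10²⁷/(4π·45.48)).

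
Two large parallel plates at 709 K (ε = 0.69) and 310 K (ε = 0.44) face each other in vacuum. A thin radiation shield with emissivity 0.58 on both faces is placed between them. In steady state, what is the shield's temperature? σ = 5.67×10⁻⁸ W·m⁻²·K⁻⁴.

In steady state the net flux on the hot side equals that on the cold side.
σ(T₁⁴−T_s⁴)/D₁ = σ(T_s⁴−T₂⁴)/D₂, with D₁ = 1/ε₁+1/ε_s−1 = 2.173, D₂ = 1/ε_s+1/ε₂−1 = 2.997.
Solve for T_s⁴: T_s⁴ = (D₂·T₁⁴ + D₁·T₂⁴)/(D₁+D₂) = 1.503×10¹¹ K⁴.

T_s ≈ 623 K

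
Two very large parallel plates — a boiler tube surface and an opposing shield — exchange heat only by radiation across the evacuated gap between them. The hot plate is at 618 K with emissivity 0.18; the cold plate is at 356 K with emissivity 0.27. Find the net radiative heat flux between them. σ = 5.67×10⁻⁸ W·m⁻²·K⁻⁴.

For two infinite grey parallel plates, q = σ(T₁⁴ − T₂⁴)/(1/ε₁ + 1/ε₂ − 1).
T₁⁴ − T₂⁴ = 1.459×10¹¹ − 1.606×10¹⁰ = 1.298×10¹¹ K⁴.
1/ε₁ + 1/ε₂ − 1 = 5.556 + 3.704 − 1 = 8.259.
q = 5.67×10⁻⁸ × 1.298×10¹¹ / 8.259.

q ≈ 891 W/m²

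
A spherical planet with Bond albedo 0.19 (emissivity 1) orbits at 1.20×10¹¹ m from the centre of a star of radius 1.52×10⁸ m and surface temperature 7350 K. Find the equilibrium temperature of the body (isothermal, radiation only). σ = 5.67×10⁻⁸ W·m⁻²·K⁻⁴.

T ≈ 175 K

The star's surface emits σT_*⁴; at distance d the flux is S = σT_*⁴(R_*/d)².
S = 5.67×10⁻⁸·(7350)⁴·(1.52×10⁸/1.20×10¹¹)² = 265.5 W/m².
For an isothermal sphere T⁴ = (1−a)S/(4σ) = 9.482×10⁸ K⁴.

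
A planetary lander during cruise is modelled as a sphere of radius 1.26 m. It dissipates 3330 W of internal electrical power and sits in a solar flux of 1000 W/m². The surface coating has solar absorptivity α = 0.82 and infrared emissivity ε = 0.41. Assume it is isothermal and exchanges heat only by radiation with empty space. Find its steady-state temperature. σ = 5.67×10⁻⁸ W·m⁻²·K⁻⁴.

At steady state, absorbed solar power + internal power = radiated power.
Absorbed: α·S·A_cross = 0.82·1000·4.988 = 4090 W (cross-section πr²).
Total input = 4090 + 3330 = 7420 W.
Radiated: εσ·A_surf·T⁴ with A_surf = 4πr² = 19.95 m².
T⁴ = 7420/(0.41·5.67×10⁻⁸·19.95) = 1.600×10¹⁰ K⁴.

T ≈ 356 K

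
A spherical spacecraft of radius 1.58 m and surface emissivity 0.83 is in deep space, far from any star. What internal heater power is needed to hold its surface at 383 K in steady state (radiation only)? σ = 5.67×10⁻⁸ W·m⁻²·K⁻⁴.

P = εσ·4πr²·T⁴.
4πr² = 31.37 m²; T⁴ = 2.152×10¹⁰ K⁴.
P = 0.83·5.67×10⁻⁸·31.37·2.152×10¹⁰.

P ≈ 31800 W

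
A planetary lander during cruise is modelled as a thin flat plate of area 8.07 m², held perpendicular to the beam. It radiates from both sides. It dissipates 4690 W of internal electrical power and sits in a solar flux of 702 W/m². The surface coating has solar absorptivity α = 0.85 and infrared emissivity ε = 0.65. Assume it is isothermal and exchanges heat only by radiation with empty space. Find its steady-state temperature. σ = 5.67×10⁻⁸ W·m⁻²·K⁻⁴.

T ≈ 356 K

At steady state, absorbed solar power + internal power = radiated power.
Absorbed: α·S·A_cross = 0.85·702·8.070 = 4815 W (cross-section A).
Total input = 4815 + 4690 = 9505 W.
Radiated: εσ·A_surf·T⁴ with A_surf = 2A = 16.14 m².
T⁴ = 9505/(0.65·5.67×10⁻⁸·16.14) = 1.598×10¹⁰ K⁴.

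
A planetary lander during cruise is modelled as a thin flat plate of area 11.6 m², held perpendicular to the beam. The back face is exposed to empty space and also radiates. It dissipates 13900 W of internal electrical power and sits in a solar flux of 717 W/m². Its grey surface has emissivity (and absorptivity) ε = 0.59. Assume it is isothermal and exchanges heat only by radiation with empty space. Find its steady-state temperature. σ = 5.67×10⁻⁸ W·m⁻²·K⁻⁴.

At steady state, absorbed solar power + internal power = radiated power.
Absorbed: α·S·A_cross = 0.59·717·11.60 = 4907 W (cross-section A).
Total input = 4907 + 13900 = 18810 W.
Radiated: εσ·A_surf·T⁴ with A_surf = 2A = 23.20 m².
T⁴ = 18810/(0.59·5.67×10⁻⁸·23.20) = 2.423×10¹⁰ K⁴.

T ≈ 395 K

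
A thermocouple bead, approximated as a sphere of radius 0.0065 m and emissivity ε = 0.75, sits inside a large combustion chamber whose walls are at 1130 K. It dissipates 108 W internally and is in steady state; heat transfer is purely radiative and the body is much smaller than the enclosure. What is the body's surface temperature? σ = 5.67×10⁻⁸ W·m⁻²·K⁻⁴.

T ≈ 1590 K

For a small grey body in a large enclosure, net radiated power = εσA(T⁴ − T_w⁴).
Steady state: P = εσA(T⁴ − T_w⁴) with A = 4πr² = 5.309×10⁻⁴ m².
T⁴ = P/(εσA) + T_w⁴ = 108/(0.75·5.67×10⁻⁸·5.309×10⁻⁴) + (1130)⁴
    = 4.783×10¹² + 1.630×10¹² = 6.414×10¹² K⁴.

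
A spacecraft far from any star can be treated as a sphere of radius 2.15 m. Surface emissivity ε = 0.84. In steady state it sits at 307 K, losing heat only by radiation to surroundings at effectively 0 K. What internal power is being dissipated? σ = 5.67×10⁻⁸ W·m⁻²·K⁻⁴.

P ≈ 24600 W

Steady state: P = εσA T⁴.
A = 4πr² = 58.09 m²; T⁴ = (307)⁴ = 8.883×10⁹ K⁴.
P = 0.84 × 5.67×10⁻⁸ × 58.09 × 8.883×10⁹.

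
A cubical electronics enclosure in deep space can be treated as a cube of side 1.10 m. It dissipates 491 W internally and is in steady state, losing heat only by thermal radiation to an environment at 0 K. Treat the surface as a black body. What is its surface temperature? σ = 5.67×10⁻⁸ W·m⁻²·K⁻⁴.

Steady state: internal power = radiated power, P = εσA T⁴.
Radiating area A = 6L² = 7.260 m².
T⁴ = P/(εσA) = 491/(1.0·5.67×10⁻⁸·7.260) = 1.193×10⁹ K⁴.
T = (1.193×10⁹)^(1/4).

T ≈ 186 K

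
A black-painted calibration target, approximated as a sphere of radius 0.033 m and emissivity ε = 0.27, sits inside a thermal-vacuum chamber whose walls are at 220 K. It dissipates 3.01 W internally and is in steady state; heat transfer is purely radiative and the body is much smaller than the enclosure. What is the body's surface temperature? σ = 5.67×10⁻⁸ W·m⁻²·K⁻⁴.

T ≈ 360 K

For a small grey body in a large enclosure, net radiated power = εσA(T⁴ − T_w⁴).
Steady state: P = εσA(T⁴ − T_w⁴) with A = 4πr² = 0.01368 m².
T⁴ = P/(εσA) + T_w⁴ = 3.01/(0.27·5.67×10⁻⁸·0.01368) + (220)⁴
    = 1.437×10¹⁰ + 2.343×10⁹ = 1.671×10¹⁰ K⁴.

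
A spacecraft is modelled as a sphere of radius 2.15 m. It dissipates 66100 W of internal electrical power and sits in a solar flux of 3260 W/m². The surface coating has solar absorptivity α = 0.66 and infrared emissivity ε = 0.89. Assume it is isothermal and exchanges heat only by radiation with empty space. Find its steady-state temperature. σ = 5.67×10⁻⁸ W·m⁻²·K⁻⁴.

T ≈ 427 K

At steady state, absorbed solar power + internal power = radiated power.
Absorbed: α·S·A_cross = 0.66·3260·14.52 = 31250 W (cross-section πr²).
Total input = 31250 + 66100 = 97350 W.
Radiated: εσ·A_surf·T⁴ with A_surf = 4πr² = 58.09 m².
T⁴ = 97350/(0.89·5.67×10⁻⁸·58.09) = 3.321×10¹⁰ K⁴.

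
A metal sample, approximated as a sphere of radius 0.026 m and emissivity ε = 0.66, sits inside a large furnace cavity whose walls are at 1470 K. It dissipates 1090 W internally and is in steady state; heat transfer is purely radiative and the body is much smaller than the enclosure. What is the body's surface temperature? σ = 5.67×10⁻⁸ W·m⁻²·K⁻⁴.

T ≈ 1690 K

For a small grey body in a large enclosure, net radiated power = εσA(T⁴ − T_w⁴).
Steady state: P = εσA(T⁴ − T_w⁴) with A = 4πr² = 0.008495 m².
T⁴ = P/(εσA) + T_w⁴ = 1090/(0.66·5.67×10⁻⁸·0.008495) + (1470)⁴
    = 3.429×10¹² + 4.669×10¹² = 8.098×10¹² K⁴.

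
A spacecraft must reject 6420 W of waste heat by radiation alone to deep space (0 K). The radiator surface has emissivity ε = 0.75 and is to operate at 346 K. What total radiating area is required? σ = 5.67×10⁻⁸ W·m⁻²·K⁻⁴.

A ≈ 10.5 m²

P = εσA T⁴ ⇒ A = P/(εσT⁴).
T⁴ = 1.433×10¹⁰ K⁴.
A = 6420/(0.75 × 5.67×10⁻⁸ × 1.433×10¹⁰).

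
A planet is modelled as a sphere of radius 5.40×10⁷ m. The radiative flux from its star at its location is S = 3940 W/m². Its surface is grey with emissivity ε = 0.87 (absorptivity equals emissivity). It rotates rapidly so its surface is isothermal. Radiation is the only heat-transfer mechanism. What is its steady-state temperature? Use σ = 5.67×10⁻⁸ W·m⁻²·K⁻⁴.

At equilibrium, absorbed power = emitted power.
Absorbing cross-section = πr² = 9.161×10¹⁵ m²; emitting surface = 4πr² = 3.664×10¹⁶ m² (ratio 4).
εS·A_cross = εσ·A_surf·T⁴  ⇒  T⁴ = S/(4σ)   (ε cancels).
T⁴ = 3940/(4·5.67×10⁻⁸) = 1.737×10¹⁰ K⁴.
T = (1.737×10¹⁰)^(1/4).

T ≈ 363 K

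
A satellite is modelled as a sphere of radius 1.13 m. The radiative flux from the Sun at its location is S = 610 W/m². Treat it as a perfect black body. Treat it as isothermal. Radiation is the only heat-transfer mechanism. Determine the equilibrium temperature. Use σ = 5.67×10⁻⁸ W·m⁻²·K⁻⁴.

T ≈ 228 K

At equilibrium, absorbed power = emitted power.
Absorbing cross-section = πr² = 4.011 m²; emitting surface = 4πr² = 16.05 m² (ratio 4).
S·A_cross = εσ·A_surf·T⁴  ⇒  T⁴ = S/(4σ).
T⁴ = 1.00·610/(4·5.67×10⁻⁸) = 2.690×10⁹ K⁴.
T = (2.690×10⁹)^(1/4).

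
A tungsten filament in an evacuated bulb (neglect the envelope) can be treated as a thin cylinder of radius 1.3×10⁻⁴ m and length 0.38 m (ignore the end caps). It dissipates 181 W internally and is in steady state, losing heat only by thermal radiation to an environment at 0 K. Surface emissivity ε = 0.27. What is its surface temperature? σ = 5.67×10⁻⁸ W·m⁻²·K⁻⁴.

T ≈ 2480 K

Steady state: internal power = radiated power, P = εσA T⁴.
Radiating area A = 2πrL = 3.104×10⁻⁴ m².
T⁴ = P/(εσA) = 181/(0.27·5.67×10⁻⁸·3.104×10⁻⁴) = 3.809×10¹³ K⁴.
T = (3.809×10¹³)^(1/4).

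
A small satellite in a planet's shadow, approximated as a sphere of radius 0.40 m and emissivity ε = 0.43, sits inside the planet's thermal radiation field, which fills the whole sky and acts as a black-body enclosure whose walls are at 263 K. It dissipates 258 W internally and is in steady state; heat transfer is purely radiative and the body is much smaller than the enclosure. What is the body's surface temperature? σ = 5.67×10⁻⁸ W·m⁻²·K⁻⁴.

T ≈ 317 K

For a small grey body in a large enclosure, net radiated power = εσA(T⁴ − T_w⁴).
Steady state: P = εσA(T⁴ − T_w⁴) with A = 4πr² = 2.011 m².
T⁴ = P/(εσA) + T_w⁴ = 258/(0.43·5.67×10⁻⁸·2.011) + (263)⁴
    = 5.263×10⁹ + 4.784×10⁹ = 1.005×10¹⁰ K⁴.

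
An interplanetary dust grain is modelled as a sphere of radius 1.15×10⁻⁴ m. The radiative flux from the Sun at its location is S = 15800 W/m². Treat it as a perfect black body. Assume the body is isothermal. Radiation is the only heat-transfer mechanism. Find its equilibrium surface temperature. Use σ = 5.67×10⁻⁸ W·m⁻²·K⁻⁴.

At equilibrium, absorbed power = emitted power.
Absorbing cross-section = πr² = 4.155×10⁻⁸ m²; emitting surface = 4πr² = 1.662×10⁻⁷ m² (ratio 4).
S·A_cross = εσ·A_surf·T⁴  ⇒  T⁴ = S/(4σ).
T⁴ = 1.00·15800/(4·5.67×10⁻⁸) = 6.966×10¹⁰ K⁴.
T = (6.966×10¹⁰)^(1/4).

T ≈ 514 K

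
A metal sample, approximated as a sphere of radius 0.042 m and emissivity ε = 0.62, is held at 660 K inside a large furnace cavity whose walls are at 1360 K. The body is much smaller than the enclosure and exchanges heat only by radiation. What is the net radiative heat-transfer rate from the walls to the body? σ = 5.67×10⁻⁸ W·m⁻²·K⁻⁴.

P_net ≈ 2520 W

For a small grey body in a large enclosure: P_net = εσA(T_body⁴ − T_wall⁴).
A = 4πr² = 0.02217 m²; T_body⁴ − T_wall⁴ = 1.897×10¹¹ − 3.421×10¹² = -3.231×10¹² K⁴.
|P_net| = 0.62·5.67×10⁻⁸·0.02217·3.231×10¹².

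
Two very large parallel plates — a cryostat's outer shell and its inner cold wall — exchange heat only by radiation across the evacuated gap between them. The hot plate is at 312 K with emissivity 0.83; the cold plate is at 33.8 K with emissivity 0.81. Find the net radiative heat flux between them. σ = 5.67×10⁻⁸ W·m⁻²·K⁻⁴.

For two infinite grey parallel plates, q = σ(T₁⁴ − T₂⁴)/(1/ε₁ + 1/ε₂ − 1).
T₁⁴ − T₂⁴ = 9.476×10⁹ − 1.305×10⁶ = 9.475×10⁹ K⁴.
1/ε₁ + 1/ε₂ − 1 = 1.205 + 1.235 − 1 = 1.439.
q = 5.67×10⁻⁸ × 9.475×10⁹ / 1.439.

q ≈ 373 W/m²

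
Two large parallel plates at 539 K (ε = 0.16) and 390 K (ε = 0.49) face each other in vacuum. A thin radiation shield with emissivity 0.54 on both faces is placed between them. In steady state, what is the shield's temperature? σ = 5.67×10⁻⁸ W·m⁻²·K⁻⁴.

T_s ≈ 450 K

In steady state the net flux on the hot side equals that on the cold side.
σ(T₁⁴−T_s⁴)/D₁ = σ(T_s⁴−T₂⁴)/D₂, with D₁ = 1/ε₁+1/ε_s−1 = 7.102, D₂ = 1/ε_s+1/ε₂−1 = 2.893.
Solve for T_s⁴: T_s⁴ = (D₂·T₁⁴ + D₁·T₂⁴)/(D₁+D₂) = 4.087×10¹⁰ K⁴.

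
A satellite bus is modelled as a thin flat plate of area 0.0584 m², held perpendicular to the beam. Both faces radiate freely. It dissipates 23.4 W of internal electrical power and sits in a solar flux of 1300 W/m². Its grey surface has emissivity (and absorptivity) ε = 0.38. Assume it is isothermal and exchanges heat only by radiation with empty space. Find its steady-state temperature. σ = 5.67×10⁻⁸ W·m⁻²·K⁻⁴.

T ≈ 380 K

At steady state, absorbed solar power + internal power = radiated power.
Absorbed: α·S·A_cross = 0.38·1300·0.05840 = 28.85 W (cross-section A).
Total input = 28.85 + 23.4 = 52.25 W.
Radiated: εσ·A_surf·T⁴ with A_surf = 2A = 0.1168 m².
T⁴ = 52.25/(0.38·5.67×10⁻⁸·0.1168) = 2.076×10¹⁰ K⁴.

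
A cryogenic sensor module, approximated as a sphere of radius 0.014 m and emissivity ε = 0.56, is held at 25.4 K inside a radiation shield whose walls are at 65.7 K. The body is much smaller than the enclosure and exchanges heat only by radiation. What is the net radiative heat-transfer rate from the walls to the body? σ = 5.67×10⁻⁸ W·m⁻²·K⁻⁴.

For a small grey body in a large enclosure: P_net = εσA(T_body⁴ − T_wall⁴).
A = 4πr² = 0.002463 m²; T_body⁴ − T_wall⁴ = 4.162×10⁵ − 1.863×10⁷ = -1.822×10⁷ K⁴.
|P_net| = 0.56·5.67×10⁻⁸·0.002463·1.822×10⁷.

P_net ≈ 0.00142 W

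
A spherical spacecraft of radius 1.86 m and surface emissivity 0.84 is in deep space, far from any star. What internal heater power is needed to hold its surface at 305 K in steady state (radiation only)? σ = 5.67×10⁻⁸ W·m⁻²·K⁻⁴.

P ≈ 17900 W

P = εσ·4πr²·T⁴.
4πr² = 43.47 m²; T⁴ = 8.654×10⁹ K⁴.
P = 0.84·5.67×10⁻⁸·43.47·8.654×10⁹.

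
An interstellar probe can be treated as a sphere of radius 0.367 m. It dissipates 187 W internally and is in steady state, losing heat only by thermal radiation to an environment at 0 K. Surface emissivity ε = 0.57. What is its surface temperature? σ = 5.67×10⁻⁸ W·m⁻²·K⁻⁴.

Steady state: internal power = radiated power, P = εσA T⁴.
Radiating area A = 4πr² = 1.693 m².
T⁴ = P/(εσA) = 187/(0.57·5.67×10⁻⁸·1.693) = 3.419×10⁹ K⁴.
T = (3.419×10⁹)^(1/4).

T ≈ 242 K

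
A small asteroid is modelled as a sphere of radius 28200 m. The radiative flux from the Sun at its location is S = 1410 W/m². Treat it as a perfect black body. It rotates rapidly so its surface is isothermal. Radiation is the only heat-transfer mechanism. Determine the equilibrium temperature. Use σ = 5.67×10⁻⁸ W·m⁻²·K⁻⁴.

At equilibrium, absorbed power = emitted power.
Absorbing cross-section = πr² = 2.498×10⁹ m²; emitting surface = 4πr² = 9.993×10⁹ m² (ratio 4).
S·A_cross = εσ·A_surf·T⁴  ⇒  T⁴ = S/(4σ).
T⁴ = 1.00·1410/(4·5.67×10⁻⁸) = 6.217×10⁹ K⁴.
T = (6.217×10⁹)^(1/4).

T ≈ 281 K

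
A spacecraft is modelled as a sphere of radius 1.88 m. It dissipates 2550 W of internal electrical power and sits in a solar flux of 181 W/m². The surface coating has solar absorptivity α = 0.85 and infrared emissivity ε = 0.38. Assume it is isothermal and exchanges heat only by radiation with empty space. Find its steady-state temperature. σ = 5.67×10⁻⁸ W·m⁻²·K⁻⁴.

At steady state, absorbed solar power + internal power = radiated power.
Absorbed: α·S·A_cross = 0.85·181·11.10 = 1708 W (cross-section πr²).
Total input = 1708 + 2550 = 4258 W.
Radiated: εσ·A_surf·T⁴ with A_surf = 4πr² = 44.41 m².
T⁴ = 4258/(0.38·5.67×10⁻⁸·44.41) = 4.450×10⁹ K⁴.

T ≈ 258 K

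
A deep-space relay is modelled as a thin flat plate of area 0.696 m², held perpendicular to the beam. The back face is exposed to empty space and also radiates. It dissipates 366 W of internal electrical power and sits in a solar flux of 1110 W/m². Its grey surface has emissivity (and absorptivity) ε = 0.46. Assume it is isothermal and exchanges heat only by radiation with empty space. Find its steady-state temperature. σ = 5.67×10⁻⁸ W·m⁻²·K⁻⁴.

At steady state, absorbed solar power + internal power = radiated power.
Absorbed: α·S·A_cross = 0.46·1110·0.6960 = 355.4 W (cross-section A).
Total input = 355.4 + 366 = 721.4 W.
Radiated: εσ·A_surf·T⁴ with A_surf = 2A = 1.392 m².
T⁴ = 721.4/(0.46·5.67×10⁻⁸·1.392) = 1.987×10¹⁰ K⁴.

T ≈ 375 K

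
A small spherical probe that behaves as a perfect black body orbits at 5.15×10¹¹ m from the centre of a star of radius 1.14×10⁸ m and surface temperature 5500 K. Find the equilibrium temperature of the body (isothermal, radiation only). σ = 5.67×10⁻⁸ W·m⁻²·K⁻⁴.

T ≈ 57.9 K

The star's surface emits σT_*⁴; at distance d the flux is S = σT_*⁴(R_*/d)².
S = 5.67×10⁻⁸·(5500)⁴·(1.14×10⁸/5.15×10¹¹)² = 2.542 W/m².
For an isothermal sphere T⁴ = (1−a)S/(4σ) = 1.121×10⁷ K⁴.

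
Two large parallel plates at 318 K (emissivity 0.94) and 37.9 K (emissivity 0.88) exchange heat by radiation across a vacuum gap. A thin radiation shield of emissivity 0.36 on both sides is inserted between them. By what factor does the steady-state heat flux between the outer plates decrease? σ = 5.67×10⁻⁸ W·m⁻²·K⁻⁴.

Without shield: q₀ = σΔ(T⁴)/(1/ε₁+1/ε₂−1) with denominator 1.200.
With shield the two gaps are in series; the resistances add: (1/ε₁+1/ε_s−1)+(1/ε_s+1/ε₂−1) = 2.842+2.914 = 5.756.
Heat-flux ratio q₀/q = 5.756/1.200.

factor ≈ 4.80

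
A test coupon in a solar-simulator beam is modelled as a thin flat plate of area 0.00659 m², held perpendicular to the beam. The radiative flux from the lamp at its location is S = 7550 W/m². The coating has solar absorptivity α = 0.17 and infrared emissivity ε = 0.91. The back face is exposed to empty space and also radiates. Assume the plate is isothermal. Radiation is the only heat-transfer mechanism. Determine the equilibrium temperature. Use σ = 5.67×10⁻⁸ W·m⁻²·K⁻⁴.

T ≈ 334 K

At equilibrium, absorbed power = emitted power.
Absorbing cross-section = A = 0.006590 m²; emitting surface = 2A = 0.01318 m² (ratio 2).
αS·A_cross = εσ·A_surf·T⁴  ⇒  T⁴ = αS/(ε·2σ).
T⁴ = 0.170·7550/(0.91·2·5.67×10⁻⁸) = 1.244×10¹⁰ K⁴.
T = (1.244×10¹⁰)^(1/4).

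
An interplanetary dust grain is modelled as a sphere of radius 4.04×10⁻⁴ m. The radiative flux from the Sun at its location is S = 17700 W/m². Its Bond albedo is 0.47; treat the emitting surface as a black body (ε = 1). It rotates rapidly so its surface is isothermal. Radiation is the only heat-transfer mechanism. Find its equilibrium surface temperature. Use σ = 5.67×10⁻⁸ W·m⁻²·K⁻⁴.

T ≈ 451 K

At equilibrium, absorbed power = emitted power.
Absorbing cross-section = πr² = 5.128×10⁻⁷ m²; emitting surface = 4πr² = 2.051×10⁻⁶ m² (ratio 4).
(1−a)S·A_cross = εσ·A_surf·T⁴  ⇒  T⁴ = (1−a)S/(4σ).
T⁴ = 0.530·17700/(4·5.67×10⁻⁸) = 4.136×10¹⁰ K⁴.
T = (4.136×10¹⁰)^(1/4).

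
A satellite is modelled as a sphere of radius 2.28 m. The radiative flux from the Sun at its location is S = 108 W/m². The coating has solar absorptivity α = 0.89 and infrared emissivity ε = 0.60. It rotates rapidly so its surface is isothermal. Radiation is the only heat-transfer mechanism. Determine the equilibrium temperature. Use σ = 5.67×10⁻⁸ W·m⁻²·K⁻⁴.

At equilibrium, absorbed power = emitted power.
Absorbing cross-section = πr² = 16.33 m²; emitting surface = 4πr² = 65.33 m² (ratio 4).
αS·A_cross = εσ·A_surf·T⁴  ⇒  T⁴ = αS/(ε·4σ).
T⁴ = 0.890·108/(0.60·4·5.67×10⁻⁸) = 7.063×10⁸ K⁴.
T = (7.063×10⁸)^(1/4).

T ≈ 163 K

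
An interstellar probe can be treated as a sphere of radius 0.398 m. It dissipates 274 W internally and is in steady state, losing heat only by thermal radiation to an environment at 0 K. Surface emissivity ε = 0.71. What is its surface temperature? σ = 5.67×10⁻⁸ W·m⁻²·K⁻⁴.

T ≈ 242 K

Steady state: internal power = radiated power, P = εσA T⁴.
Radiating area A = 4πr² = 1.991 m².
T⁴ = P/(εσA) = 274/(0.71·5.67×10⁻⁸·1.991) = 3.419×10⁹ K⁴.
T = (3.419×10⁹)^(1/4).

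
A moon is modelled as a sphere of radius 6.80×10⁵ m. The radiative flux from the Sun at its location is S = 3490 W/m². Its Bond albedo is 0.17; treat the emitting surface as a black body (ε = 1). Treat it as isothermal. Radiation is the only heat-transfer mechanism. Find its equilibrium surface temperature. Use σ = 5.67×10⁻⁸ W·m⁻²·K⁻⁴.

T ≈ 336 K

At equilibrium, absorbed power = emitted power.
Absorbing cross-section = πr² = 1.453×10¹² m²; emitting surface = 4πr² = 5.811×10¹² m² (ratio 4).
(1−a)S·A_cross = εσ·A_surf·T⁴  ⇒  T⁴ = (1−a)S/(4σ).
T⁴ = 0.830·3490/(4·5.67×10⁻⁸) = 1.277×10¹⁰ K⁴.
T = (1.277×10¹⁰)^(1/4).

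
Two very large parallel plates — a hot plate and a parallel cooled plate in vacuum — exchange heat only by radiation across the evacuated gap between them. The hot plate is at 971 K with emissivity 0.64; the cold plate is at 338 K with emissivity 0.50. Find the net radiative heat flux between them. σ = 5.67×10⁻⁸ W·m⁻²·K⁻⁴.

For two infinite grey parallel plates, q = σ(T₁⁴ − T₂⁴)/(1/ε₁ + 1/ε₂ − 1).
T₁⁴ − T₂⁴ = 8.889×10¹¹ − 1.305×10¹⁰ = 8.759×10¹¹ K⁴.
1/ε₁ + 1/ε₂ − 1 = 1.562 + 2.000 − 1 = 2.562.
q = 5.67×10⁻⁸ × 8.759×10¹¹ / 2.562.

q ≈ 19400 W/m²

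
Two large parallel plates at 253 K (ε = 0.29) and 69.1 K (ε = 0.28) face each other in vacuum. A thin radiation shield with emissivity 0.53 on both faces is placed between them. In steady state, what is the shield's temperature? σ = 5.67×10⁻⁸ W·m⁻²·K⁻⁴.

T_s ≈ 214 K

In steady state the net flux on the hot side equals that on the cold side.
σ(T₁⁴−T_s⁴)/D₁ = σ(T_s⁴−T₂⁴)/D₂, with D₁ = 1/ε₁+1/ε_s−1 = 4.335, D₂ = 1/ε_s+1/ε₂−1 = 4.458.
Solve for T_s⁴: T_s⁴ = (D₂·T₁⁴ + D₁·T₂⁴)/(D₁+D₂) = 2.089×10⁹ K⁴.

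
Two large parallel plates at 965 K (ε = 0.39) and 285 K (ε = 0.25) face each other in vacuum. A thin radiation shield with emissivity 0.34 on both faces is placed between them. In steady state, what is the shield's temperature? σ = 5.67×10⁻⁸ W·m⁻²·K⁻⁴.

In steady state the net flux on the hot side equals that on the cold side.
σ(T₁⁴−T_s⁴)/D₁ = σ(T_s⁴−T₂⁴)/D₂, with D₁ = 1/ε₁+1/ε_s−1 = 4.505, D₂ = 1/ε_s+1/ε₂−1 = 5.941.
Solve for T_s⁴: T_s⁴ = (D₂·T₁⁴ + D₁·T₂⁴)/(D₁+D₂) = 4.960×10¹¹ K⁴.

T_s ≈ 839 K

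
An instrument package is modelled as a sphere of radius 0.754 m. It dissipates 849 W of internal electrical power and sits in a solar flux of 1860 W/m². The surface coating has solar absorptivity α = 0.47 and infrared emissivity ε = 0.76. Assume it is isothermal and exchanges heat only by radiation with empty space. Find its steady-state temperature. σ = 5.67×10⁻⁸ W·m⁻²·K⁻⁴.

At steady state, absorbed solar power + internal power = radiated power.
Absorbed: α·S·A_cross = 0.47·1860·1.786 = 1561 W (cross-section πr²).
Total input = 1561 + 849 = 2410 W.
Radiated: εσ·A_surf·T⁴ with A_surf = 4πr² = 7.144 m².
T⁴ = 2410/(0.76·5.67×10⁻⁸·7.144) = 7.829×10⁹ K⁴.

T ≈ 297 K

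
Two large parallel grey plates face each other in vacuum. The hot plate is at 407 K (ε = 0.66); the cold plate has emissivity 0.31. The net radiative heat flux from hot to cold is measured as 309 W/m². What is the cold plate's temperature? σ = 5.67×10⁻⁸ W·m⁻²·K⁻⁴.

T₂ ≈ 290 K

q = σ(T₁⁴ − T₂⁴)/(1/ε₁ + 1/ε₂ − 1); denominator = 3.741.
T₂⁴ = T₁⁴ − q·(1/ε₁+1/ε₂−1)/σ = 2.744×10¹⁰ − 309·3.741/5.67×10⁻⁸
    = 7.052×10⁹ K⁴.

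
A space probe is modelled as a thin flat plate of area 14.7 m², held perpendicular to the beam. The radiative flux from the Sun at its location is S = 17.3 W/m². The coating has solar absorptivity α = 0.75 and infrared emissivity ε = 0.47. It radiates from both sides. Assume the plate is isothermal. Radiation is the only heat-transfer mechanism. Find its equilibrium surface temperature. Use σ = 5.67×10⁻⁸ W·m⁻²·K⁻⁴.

At equilibrium, absorbed power = emitted power.
Absorbing cross-section = A = 14.70 m²; emitting surface = 2A = 29.40 m² (ratio 2).
αS·A_cross = εσ·A_surf·T⁴  ⇒  T⁴ = αS/(ε·2σ).
T⁴ = 0.750·17.3/(0.47·2·5.67×10⁻⁸) = 2.434×10⁸ K⁴.
T = (2.434×10⁸)^(1/4).

T ≈ 125 K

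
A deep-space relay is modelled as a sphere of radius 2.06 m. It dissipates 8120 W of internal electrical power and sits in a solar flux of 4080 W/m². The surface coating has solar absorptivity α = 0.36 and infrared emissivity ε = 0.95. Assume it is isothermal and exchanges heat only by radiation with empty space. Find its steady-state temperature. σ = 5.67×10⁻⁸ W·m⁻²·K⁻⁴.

T ≈ 313 K

At steady state, absorbed solar power + internal power = radiated power.
Absorbed: α·S·A_cross = 0.36·4080·13.33 = 19580 W (cross-section πr²).
Total input = 19580 + 8120 = 27700 W.
Radiated: εσ·A_surf·T⁴ with A_surf = 4πr² = 53.33 m².
T⁴ = 27700/(0.95·5.67×10⁻⁸·53.33) = 9.644×10⁹ K⁴.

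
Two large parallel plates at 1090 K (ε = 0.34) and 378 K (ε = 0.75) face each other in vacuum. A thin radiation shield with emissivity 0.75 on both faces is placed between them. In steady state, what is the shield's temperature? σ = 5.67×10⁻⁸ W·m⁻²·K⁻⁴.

T_s ≈ 837 K

In steady state the net flux on the hot side equals that on the cold side.
σ(T₁⁴−T_s⁴)/D₁ = σ(T_s⁴−T₂⁴)/D₂, with D₁ = 1/ε₁+1/ε_s−1 = 3.275, D₂ = 1/ε_s+1/ε₂−1 = 1.667.
Solve for T_s⁴: T_s⁴ = (D₂·T₁⁴ + D₁·T₂⁴)/(D₁+D₂) = 4.897×10¹¹ K⁴.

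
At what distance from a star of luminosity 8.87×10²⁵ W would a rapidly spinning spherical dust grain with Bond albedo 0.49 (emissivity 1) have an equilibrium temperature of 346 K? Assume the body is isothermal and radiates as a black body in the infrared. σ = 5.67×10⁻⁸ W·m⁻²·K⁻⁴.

d ≈ 3.33×10¹⁰ m

For an isothermal black-emitting sphere, (1−a)S·πr² = σ·4πr²·T⁴ ⇒ S = 4σT⁴/(1−a).
S = 4·5.67×10⁻⁸·(346)⁴/0.510 = 6373 W/m².
Flux falls as S = L/(4πd²), so d = √(L/(4πS)) = √(8.87×10²⁵/(4π·6373)).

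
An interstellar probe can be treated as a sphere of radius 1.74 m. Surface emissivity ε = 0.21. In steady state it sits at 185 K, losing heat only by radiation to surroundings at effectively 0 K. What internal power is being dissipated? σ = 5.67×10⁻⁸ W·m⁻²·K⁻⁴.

P ≈ 531 W

Steady state: P = εσA T⁴.
A = 4πr² = 38.05 m²; T⁴ = (185)⁴ = 1.171×10⁹ K⁴.
P = 0.21 × 5.67×10⁻⁸ × 38.05 × 1.171×10⁹.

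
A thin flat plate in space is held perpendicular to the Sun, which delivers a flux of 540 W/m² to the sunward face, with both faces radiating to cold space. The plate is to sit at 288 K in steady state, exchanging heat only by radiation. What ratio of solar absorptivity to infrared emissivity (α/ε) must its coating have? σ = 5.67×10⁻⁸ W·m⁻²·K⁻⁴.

α/ε ≈ 1.44

Balance: αS·A = εσ·2A·T⁴ ⇒ α/ε = 2σT⁴/S.
α/ε = 2·5.67×10⁻⁸·(288)⁴/540 = 2·5.67×10⁻⁸·6.880×10⁹/540.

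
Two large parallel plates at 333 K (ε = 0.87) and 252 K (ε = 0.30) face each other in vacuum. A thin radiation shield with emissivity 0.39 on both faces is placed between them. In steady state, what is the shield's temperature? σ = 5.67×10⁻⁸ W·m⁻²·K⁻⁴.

T_s ≈ 311 K

In steady state the net flux on the hot side equals that on the cold side.
σ(T₁⁴−T_s⁴)/D₁ = σ(T_s⁴−T₂⁴)/D₂, with D₁ = 1/ε₁+1/ε_s−1 = 2.714, D₂ = 1/ε_s+1/ε₂−1 = 4.897.
Solve for T_s⁴: T_s⁴ = (D₂·T₁⁴ + D₁·T₂⁴)/(D₁+D₂) = 9.350×10⁹ K⁴.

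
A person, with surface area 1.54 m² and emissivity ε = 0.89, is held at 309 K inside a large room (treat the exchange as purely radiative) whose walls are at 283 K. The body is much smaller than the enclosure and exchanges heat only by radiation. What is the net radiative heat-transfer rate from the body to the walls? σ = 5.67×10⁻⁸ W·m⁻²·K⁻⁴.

For a small grey body in a large enclosure: P_net = εσA(T_body⁴ − T_wall⁴).
A = 1.54 m²; T_body⁴ − T_wall⁴ = 9.117×10⁹ − 6.414×10⁹ = 2.702×10⁹ K⁴.
|P_net| = 0.89·5.67×10⁻⁸·1.540·2.702×10⁹.

P_net ≈ 210 W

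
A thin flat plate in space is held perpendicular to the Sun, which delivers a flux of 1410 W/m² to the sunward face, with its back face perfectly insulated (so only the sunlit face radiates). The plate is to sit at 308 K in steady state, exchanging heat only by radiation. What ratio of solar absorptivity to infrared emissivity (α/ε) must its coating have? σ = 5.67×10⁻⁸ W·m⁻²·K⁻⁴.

Balance: αS·A = εσ·1A·T⁴ ⇒ α/ε = σT⁴/S.
α/ε = 5.67×10⁻⁸·(308)⁴/1410 = 5.67×10⁻⁸·8.999×10⁹/1410.

α/ε ≈ 0.362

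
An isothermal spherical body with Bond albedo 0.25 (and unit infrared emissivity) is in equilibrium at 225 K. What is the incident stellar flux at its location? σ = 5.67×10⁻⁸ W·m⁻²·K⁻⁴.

(1−a)S·πr² = σ·4πr²·T⁴ ⇒ S = 4σT⁴/(1−a).
S = 4·5.67×10⁻⁸·2.563×10⁹/0.750.

S ≈ 775 W/m²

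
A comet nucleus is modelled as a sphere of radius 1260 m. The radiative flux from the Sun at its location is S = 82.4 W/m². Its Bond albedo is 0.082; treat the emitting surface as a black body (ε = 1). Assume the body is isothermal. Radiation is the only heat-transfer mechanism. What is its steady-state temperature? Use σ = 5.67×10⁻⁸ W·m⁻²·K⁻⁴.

T ≈ 135 K

At equilibrium, absorbed power = emitted power.
Absorbing cross-section = πr² = 4.988×10⁶ m²; emitting surface = 4πr² = 1.995×10⁷ m² (ratio 4).
(1−a)S·A_cross = εσ·A_surf·T⁴  ⇒  T⁴ = (1−a)S/(4σ).
T⁴ = 0.918·82.4/(4·5.67×10⁻⁸) = 3.335×10⁸ K⁴.
T = (3.335×10⁸)^(1/4).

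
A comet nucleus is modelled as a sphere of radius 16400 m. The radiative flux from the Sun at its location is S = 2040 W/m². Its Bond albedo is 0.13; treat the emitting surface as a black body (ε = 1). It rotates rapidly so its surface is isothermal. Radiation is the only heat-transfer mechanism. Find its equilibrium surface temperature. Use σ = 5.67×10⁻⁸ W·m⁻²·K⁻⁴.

T ≈ 297 K

At equilibrium, absorbed power = emitted power.
Absorbing cross-section = πr² = 8.450×10⁸ m²; emitting surface = 4πr² = 3.380×10⁹ m² (ratio 4).
(1−a)S·A_cross = εσ·A_surf·T⁴  ⇒  T⁴ = (1−a)S/(4σ).
T⁴ = 0.870·2040/(4·5.67×10⁻⁸) = 7.825×10⁹ K⁴.
T = (7.825×10⁹)^(1/4).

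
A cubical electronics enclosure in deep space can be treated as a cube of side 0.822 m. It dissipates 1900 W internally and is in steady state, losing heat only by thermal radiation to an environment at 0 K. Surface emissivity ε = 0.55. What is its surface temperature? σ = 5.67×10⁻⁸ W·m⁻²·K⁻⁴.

Steady state: internal power = radiated power, P = εσA T⁴.
Radiating area A = 6L² = 4.054 m².
T⁴ = P/(εσA) = 1900/(0.55·5.67×10⁻⁸·4.054) = 1.503×10¹⁰ K⁴.
T = (1.503×10¹⁰)^(1/4).

T ≈ 350 K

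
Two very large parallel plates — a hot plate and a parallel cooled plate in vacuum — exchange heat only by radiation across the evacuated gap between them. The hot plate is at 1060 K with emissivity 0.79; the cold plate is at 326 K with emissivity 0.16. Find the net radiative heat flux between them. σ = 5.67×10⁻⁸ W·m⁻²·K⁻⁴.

q ≈ 10900 W/m²

For two infinite grey parallel plates, q = σ(T₁⁴ − T₂⁴)/(1/ε₁ + 1/ε₂ − 1).
T₁⁴ − T₂⁴ = 1.262×10¹² − 1.129×10¹⁰ = 1.251×10¹² K⁴.
1/ε₁ + 1/ε₂ − 1 = 1.266 + 6.250 − 1 = 6.516.
q = 5.67×10⁻⁸ × 1.251×10¹² / 6.516.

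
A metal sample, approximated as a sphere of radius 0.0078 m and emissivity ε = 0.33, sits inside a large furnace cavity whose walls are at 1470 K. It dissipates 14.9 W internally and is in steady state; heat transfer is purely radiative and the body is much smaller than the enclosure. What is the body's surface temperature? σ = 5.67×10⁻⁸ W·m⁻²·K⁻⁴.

T ≈ 1550 K

For a small grey body in a large enclosure, net radiated power = εσA(T⁴ − T_w⁴).
Steady state: P = εσA(T⁴ − T_w⁴) with A = 4πr² = 7.645×10⁻⁴ m².
T⁴ = P/(εσA) + T_w⁴ = 14.9/(0.33·5.67×10⁻⁸·7.645×10⁻⁴) + (1470)⁴
    = 1.042×10¹² + 4.669×10¹² = 5.711×10¹² K⁴.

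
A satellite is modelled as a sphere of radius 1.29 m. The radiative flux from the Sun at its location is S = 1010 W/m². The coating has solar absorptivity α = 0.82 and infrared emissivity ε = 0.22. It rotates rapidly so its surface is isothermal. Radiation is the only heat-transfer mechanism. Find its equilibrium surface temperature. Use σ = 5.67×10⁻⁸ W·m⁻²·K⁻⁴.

T ≈ 359 K

At equilibrium, absorbed power = emitted power.
Absorbing cross-section = πr² = 5.228 m²; emitting surface = 4πr² = 20.91 m² (ratio 4).
αS·A_cross = εσ·A_surf·T⁴  ⇒  T⁴ = αS/(ε·4σ).
T⁴ = 0.820·1010/(0.22·4·5.67×10⁻⁸) = 1.660×10¹⁰ K⁴.
T = (1.660×10¹⁰)^(1/4).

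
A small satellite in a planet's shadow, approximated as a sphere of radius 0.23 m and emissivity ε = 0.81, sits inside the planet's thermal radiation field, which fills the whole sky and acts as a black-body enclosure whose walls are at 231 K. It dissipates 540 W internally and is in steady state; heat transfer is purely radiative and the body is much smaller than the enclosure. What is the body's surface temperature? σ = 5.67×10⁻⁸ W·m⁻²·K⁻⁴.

T ≈ 379 K

For a small grey body in a large enclosure, net radiated power = εσA(T⁴ − T_w⁴).
Steady state: P = εσA(T⁴ − T_w⁴) with A = 4πr² = 0.6648 m².
T⁴ = P/(εσA) + T_w⁴ = 540/(0.81·5.67×10⁻⁸·0.6648) + (231)⁴
    = 1.769×10¹⁰ + 2.847×10⁹ = 2.053×10¹⁰ K⁴.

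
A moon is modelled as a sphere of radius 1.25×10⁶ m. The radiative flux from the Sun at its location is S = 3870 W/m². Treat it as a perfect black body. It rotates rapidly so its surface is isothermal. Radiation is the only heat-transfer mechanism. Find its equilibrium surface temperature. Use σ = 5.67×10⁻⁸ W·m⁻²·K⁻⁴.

At equilibrium, absorbed power = emitted power.
Absorbing cross-section = πr² = 4.909×10¹² m²; emitting surface = 4πr² = 1.963×10¹³ m² (ratio 4).
S·A_cross = εσ·A_surf·T⁴  ⇒  T⁴ = S/(4σ).
T⁴ = 1.00·3870/(4·5.67×10⁻⁸) = 1.706×10¹⁰ K⁴.
T = (1.706×10¹⁰)^(1/4).

T ≈ 361 K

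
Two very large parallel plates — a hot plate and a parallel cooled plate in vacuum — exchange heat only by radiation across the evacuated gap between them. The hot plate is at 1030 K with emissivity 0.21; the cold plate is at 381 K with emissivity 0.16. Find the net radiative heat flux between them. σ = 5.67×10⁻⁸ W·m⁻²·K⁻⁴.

q ≈ 6250 W/m²

For two infinite grey parallel plates, q = σ(T₁⁴ − T₂⁴)/(1/ε₁ + 1/ε₂ − 1).
T₁⁴ − T₂⁴ = 1.126×10¹² − 2.107×10¹⁰ = 1.104×10¹² K⁴.
1/ε₁ + 1/ε₂ − 1 = 4.762 + 6.250 − 1 = 10.01.
q = 5.67×10⁻⁸ × 1.104×10¹² / 10.01.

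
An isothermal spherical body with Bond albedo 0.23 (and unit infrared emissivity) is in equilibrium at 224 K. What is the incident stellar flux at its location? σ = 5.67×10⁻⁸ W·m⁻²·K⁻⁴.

(1−a)S·πr² = σ·4πr²·T⁴ ⇒ S = 4σT⁴/(1−a).
S = 4·5.67×10⁻⁸·2.518×10⁹/0.770.

S ≈ 742 W/m²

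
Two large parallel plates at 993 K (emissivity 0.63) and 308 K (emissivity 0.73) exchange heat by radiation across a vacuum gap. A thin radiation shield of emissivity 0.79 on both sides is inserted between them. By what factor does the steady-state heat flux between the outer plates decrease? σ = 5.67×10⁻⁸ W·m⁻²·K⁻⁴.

Without shield: q₀ = σΔ(T⁴)/(1/ε₁+1/ε₂−1) with denominator 1.957.
With shield the two gaps are in series; the resistances add: (1/ε₁+1/ε_s−1)+(1/ε_s+1/ε₂−1) = 1.853+1.636 = 3.489.
Heat-flux ratio q₀/q = 3.489/1.957.

factor ≈ 1.78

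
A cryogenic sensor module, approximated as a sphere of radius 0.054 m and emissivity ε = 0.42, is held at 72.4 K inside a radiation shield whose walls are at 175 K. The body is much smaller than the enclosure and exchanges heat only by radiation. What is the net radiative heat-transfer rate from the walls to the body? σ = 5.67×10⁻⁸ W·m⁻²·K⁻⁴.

For a small grey body in a large enclosure: P_net = εσA(T_body⁴ − T_wall⁴).
A = 4πr² = 0.03664 m²; T_body⁴ − T_wall⁴ = 2.748×10⁷ − 9.379×10⁸ = -9.104×10⁸ K⁴.
|P_net| = 0.42·5.67×10⁻⁸·0.03664·9.104×10⁸.

P_net ≈ 0.794 W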